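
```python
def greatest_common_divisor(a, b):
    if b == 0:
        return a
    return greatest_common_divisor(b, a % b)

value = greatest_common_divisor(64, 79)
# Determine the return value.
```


greatest_common_divisor(64, 79)
= greatest_common_divisor(79, 64 % 79) = greatest_common_divisor(79, 64)
= greatest_common_divisor(64, 79 % 64) = greatest_common_divisor(64, 15)
= greatest_common_divisor(15, 64 % 15) = greatest_common_divisor(15, 4)
= greatest_common_divisor(4, 15 % 4) = greatest_common_divisor(4, 3)
= greatest_common_divisor(3, 4 % 3) = greatest_common_divisor(3, 1)
= greatest_common_divisor(1, 3 % 1) = greatest_common_divisor(1, 0)
b == 0, return a = 1


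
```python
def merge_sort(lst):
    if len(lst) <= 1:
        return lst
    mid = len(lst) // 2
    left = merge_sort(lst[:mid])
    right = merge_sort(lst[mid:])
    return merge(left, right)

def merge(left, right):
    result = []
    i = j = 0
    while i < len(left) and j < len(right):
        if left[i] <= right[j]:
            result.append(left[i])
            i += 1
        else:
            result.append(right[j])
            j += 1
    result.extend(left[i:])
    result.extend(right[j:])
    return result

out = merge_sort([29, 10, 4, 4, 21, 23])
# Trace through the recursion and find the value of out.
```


merge_sort([29, 10, 4, 4, 21, 23])
Split into [29, 10, 4] and [4, 21, 23]
Left sorted: [4, 10, 29]
Right sorted: [4, 21, 23]
Merge [4, 10, 29] and [4, 21, 23]
= [4, 4, 10, 21, 23, 29]


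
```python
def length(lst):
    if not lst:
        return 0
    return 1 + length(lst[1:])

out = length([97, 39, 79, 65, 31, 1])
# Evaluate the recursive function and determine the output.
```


length([97, 39, 79, 65, 31, 1])
= 1 + length([39, 79, 65, 31, 1])
= 1 + 1 + length([79, 65, 31, 1])
= 1 + 1 + 1 + length([65, 31, 1])
= 1 + 1 + 1 + 1 + length([31, 1])
= 1 + 1 + 1 + 1 + 1 + length([1])
= 1 + 1 + 1 + 1 + 1 + 1 + length([])
= 1 + 1 + 1 + 1 + 1 + 1 + 0
= 6


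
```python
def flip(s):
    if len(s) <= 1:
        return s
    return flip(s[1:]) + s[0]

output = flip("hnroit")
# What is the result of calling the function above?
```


flip("hnroit")
= flip("nroit") + "h"
= flip("roit") + "n" + "h"
= flip("oit") + "r" + "n" + "h"
= flip("it") + "o" + "r" + "n" + "h"
= flip("t") + "i" + "o" + "r" + "n" + "h"
= "t" + "i" + "o" + "r" + "n" + "h"
= "tiornh"


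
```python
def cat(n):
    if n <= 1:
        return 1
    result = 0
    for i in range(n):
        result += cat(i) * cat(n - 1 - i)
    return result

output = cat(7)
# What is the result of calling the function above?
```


cat(7)
= sum of cat(i) * cat(7-1-i) for i in 0..6
First compute sub-values bottom-up:
  cat(0) = 1, cat(1) = 1
  cat(2) = 1*1 + 1*1 = 2
  cat(3) = 1*2 + 1*1 + 2*1 = 5
  cat(4) = 1*5 + 1*2 + 2*1 + 5*1 = 14
  cat(5) = 1*14 + 1*5 + 2*2 + 5*1 + 14*1 = 42
  cat(6) = 1*42 + 1*14 + 2*5 + 5*2 + 14*1 + 42*1 = 132
Now cat(7):
  cat(0)*cat(6) = 1*132 = 132
  cat(1)*cat(5) = 1*42 = 42
  cat(2)*cat(4) = 2*14 = 28
  cat(3)*cat(3) = 5*5 = 25
  cat(4)*cat(2) = 14*2 = 28
  cat(5)*cat(1) = 42*1 = 42
  cat(6)*cat(0) = 132*1 = 132
= 132 + 42 + 28 + 25 + 28 + 42 + 132
= 429


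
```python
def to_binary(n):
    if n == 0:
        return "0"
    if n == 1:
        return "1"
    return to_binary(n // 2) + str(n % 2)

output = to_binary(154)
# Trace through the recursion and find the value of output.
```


to_binary(154)
= to_binary(77) + "0"
= to_binary(38) + "1" + "0"
= to_binary(19) + "0" + "1" + "0"
= to_binary(9) + "1" + "0" + "1" + "0"
= to_binary(4) + "1" + "1" + "0" + "1" + "0"
= to_binary(2) + "0" + "1" + "1" + "0" + "1" + "0"
= to_binary(1) + "0" + "0" + "1" + "1" + "0" + "1" + "0"
= "1" + "0" + "0" + "1" + "1" + "0" + "1" + "0"
= "10011010"


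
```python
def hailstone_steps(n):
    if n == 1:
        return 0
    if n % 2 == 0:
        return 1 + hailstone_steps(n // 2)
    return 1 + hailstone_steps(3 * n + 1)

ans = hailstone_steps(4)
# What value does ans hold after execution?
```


hailstone_steps(4)
4 is even -> hailstone_steps(2)
2 is even -> hailstone_steps(1)
Reached 1 after 2 steps
= 2


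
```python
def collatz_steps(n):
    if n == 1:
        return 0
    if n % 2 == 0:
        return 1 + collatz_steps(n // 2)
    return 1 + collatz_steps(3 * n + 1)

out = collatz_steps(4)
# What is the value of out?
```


collatz_steps(4)
4 is even -> collatz_steps(2)
2 is even -> collatz_steps(1)
Reached 1 after 2 steps
= 2


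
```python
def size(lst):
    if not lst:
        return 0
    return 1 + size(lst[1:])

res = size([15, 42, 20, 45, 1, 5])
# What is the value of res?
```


size([15, 42, 20, 45, 1, 5])
= 1 + size([42, 20, 45, 1, 5])
= 1 + 1 + size([20, 45, 1, 5])
= 1 + 1 + 1 + size([45, 1, 5])
= 1 + 1 + 1 + 1 + size([1, 5])
= 1 + 1 + 1 + 1 + 1 + size([5])
= 1 + 1 + 1 + 1 + 1 + 1 + size([])
= 1 + 1 + 1 + 1 + 1 + 1 + 0
= 6


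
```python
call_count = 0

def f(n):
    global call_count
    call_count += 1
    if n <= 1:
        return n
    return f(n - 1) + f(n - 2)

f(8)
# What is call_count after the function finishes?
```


f(8) calls f(7) and f(6); each non-base call branches into two more.
Let C(k) = total number of calls made by f(k), including the call to f(k) itself.
Base cases: C(0) = 1, C(1) = 1
Recurrence: C(k) = 1 + C(k-1) + C(k-2)
  C(2) = 1 + C(1) + C(0) = 1 + 1 + 1 = 3
  C(3) = 1 + C(2) + C(1) = 1 + 3 + 1 = 5
  C(4) = 1 + C(3) + C(2) = 1 + 5 + 3 = 9
  C(5) = 1 + C(4) + C(3) = 1 + 9 + 5 = 15
  C(6) = 1 + C(5) + C(4) = 1 + 15 + 9 = 25
  C(7) = 1 + C(6) + C(5) = 1 + 25 + 15 = 41
  C(8) = 1 + C(7) + C(6) = 1 + 41 + 25 = 67
Total calls = C(8) = 67


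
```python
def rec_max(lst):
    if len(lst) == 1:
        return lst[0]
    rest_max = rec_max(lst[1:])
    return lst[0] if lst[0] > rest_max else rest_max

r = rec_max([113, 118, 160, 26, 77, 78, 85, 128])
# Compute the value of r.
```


rec_max([113, 118, 160, 26, 77, 78, 85, 128])
= compare 113 with rec_max([118, 160, 26, 77, 78, 85, 128])
= compare 118 with rec_max([160, 26, 77, 78, 85, 128])
= compare 160 with rec_max([26, 77, 78, 85, 128])
= compare 26 with rec_max([77, 78, 85, 128])
= compare 77 with rec_max([78, 85, 128])
= compare 78 with rec_max([85, 128])
= compare 85 with rec_max([128])
Base: rec_max([128]) = 128
compare 85 with 128: max = 128
compare 78 with 128: max = 128
compare 77 with 128: max = 128
compare 26 with 128: max = 128
compare 160 with 128: max = 160
compare 118 with 160: max = 160
compare 113 with 160: max = 160
= 160


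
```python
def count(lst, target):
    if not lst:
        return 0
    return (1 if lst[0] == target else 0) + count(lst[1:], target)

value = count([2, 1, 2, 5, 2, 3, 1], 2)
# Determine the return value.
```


count([2, 1, 2, 5, 2, 3, 1], 2)
lst[0]=2 == 2: 1 + count([1, 2, 5, 2, 3, 1], 2)
lst[0]=1 != 2: 0 + count([2, 5, 2, 3, 1], 2)
lst[0]=2 == 2: 1 + count([5, 2, 3, 1], 2)
lst[0]=5 != 2: 0 + count([2, 3, 1], 2)
lst[0]=2 == 2: 1 + count([3, 1], 2)
lst[0]=3 != 2: 0 + count([1], 2)
lst[0]=1 != 2: 0 + count([], 2)
= 3


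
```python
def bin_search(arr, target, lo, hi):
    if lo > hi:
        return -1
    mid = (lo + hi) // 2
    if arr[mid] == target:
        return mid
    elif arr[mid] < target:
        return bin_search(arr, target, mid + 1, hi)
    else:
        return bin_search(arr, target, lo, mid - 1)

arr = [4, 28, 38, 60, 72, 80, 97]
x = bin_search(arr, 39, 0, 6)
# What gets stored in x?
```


bin_search(arr, 39, 0, 6)
lo=0, hi=6, mid=3, arr[mid]=60
60 > 39, search left half
lo=0, hi=2, mid=1, arr[mid]=28
28 < 39, search right half
lo=2, hi=2, mid=2, arr[mid]=38
38 < 39, search right half
lo > hi, target not found, return -1
= -1


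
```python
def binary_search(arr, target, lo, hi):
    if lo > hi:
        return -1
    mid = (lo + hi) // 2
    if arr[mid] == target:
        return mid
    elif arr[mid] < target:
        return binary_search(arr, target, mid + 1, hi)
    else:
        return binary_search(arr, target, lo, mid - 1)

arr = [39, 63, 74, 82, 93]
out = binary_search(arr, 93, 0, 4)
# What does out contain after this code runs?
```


binary_search(arr, 93, 0, 4)
lo=0, hi=4, mid=2, arr[mid]=74
74 < 93, search right half
lo=3, hi=4, mid=3, arr[mid]=82
82 < 93, search right half
lo=4, hi=4, mid=4, arr[mid]=93
arr[4] == 93, found at index 4
= 4


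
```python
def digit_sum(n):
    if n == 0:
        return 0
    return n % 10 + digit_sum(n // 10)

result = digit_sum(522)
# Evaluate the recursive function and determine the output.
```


digit_sum(522)
= 2 + digit_sum(52)
= 2 + 2 + digit_sum(5)
= 2 + 2 + 5 + digit_sum(0)
= 2 + 2 + 5 + 0
= 9


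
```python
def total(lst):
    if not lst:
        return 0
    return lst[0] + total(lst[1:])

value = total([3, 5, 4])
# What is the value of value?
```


total([3, 5, 4])
= 3 + total([5, 4])
= 3 + 5 + total([4])
= 3 + 5 + 4 + total([])
= 3 + 5 + 4 + 0
= 12


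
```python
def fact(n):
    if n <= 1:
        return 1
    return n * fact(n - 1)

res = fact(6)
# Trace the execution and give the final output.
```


fact(6)
= 6 * fact(5)
= 6 * 5 * fact(4)
= 6 * 5 * 4 * fact(3)
= 6 * 5 * 4 * 3 * fact(2)
= 6 * 5 * 4 * 3 * 2 * fact(1)
= 6 * 5 * 4 * 3 * 2 * 1
= 720


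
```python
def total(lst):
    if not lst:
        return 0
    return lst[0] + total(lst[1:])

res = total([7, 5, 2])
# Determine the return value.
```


total([7, 5, 2])
= 7 + total([5, 2])
= 7 + 5 + total([2])
= 7 + 5 + 2 + total([])
= 7 + 5 + 2 + 0
= 14


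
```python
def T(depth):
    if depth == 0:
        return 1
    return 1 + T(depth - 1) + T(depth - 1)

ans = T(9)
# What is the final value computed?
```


T(9)
= 1 + T(8) + T(8)
= 1 + 2 * T(8)
T(k) = 2^(k+1) - 1
T(0) = 1
T(1) = 3
T(2) = 7
T(3) = 15
T(4) = 31
T(9) = 2^10 - 1 = 1023


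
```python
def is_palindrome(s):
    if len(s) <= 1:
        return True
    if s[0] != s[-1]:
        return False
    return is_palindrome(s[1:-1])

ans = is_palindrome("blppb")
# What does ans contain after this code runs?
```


is_palindrome("blppb")
"blppb": s[0]='b' == s[-1]='b' -> is_palindrome("lpp")
"lpp": s[0]='l' != s[-1]='p' -> False
= False


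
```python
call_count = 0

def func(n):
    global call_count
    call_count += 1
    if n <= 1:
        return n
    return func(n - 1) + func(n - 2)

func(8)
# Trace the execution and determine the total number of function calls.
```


func(8) calls func(7) and func(6); each non-base call branches into two more.
Let C(k) = total number of calls made by func(k), including the call to func(k) itself.
Base cases: C(0) = 1, C(1) = 1
Recurrence: C(k) = 1 + C(k-1) + C(k-2)
  C(2) = 1 + C(1) + C(0) = 1 + 1 + 1 = 3
  C(3) = 1 + C(2) + C(1) = 1 + 3 + 1 = 5
  C(4) = 1 + C(3) + C(2) = 1 + 5 + 3 = 9
  C(5) = 1 + C(4) + C(3) = 1 + 9 + 5 = 15
  C(6) = 1 + C(5) + C(4) = 1 + 15 + 9 = 25
  C(7) = 1 + C(6) + C(5) = 1 + 25 + 15 = 41
  C(8) = 1 + C(7) + C(6) = 1 + 41 + 25 = 67
Total calls = C(8) = 67


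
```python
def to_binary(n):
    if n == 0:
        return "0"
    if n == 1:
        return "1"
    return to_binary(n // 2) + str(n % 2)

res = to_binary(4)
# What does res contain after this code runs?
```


to_binary(4)
= to_binary(2) + "0"
= to_binary(1) + "0" + "0"
= "1" + "0" + "0"
= "100"


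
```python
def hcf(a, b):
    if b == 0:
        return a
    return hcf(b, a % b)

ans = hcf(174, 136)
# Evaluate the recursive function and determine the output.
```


hcf(174, 136)
= hcf(136, 174 % 136) = hcf(136, 38)
= hcf(38, 136 % 38) = hcf(38, 22)
= hcf(22, 38 % 22) = hcf(22, 16)
= hcf(16, 22 % 16) = hcf(16, 6)
= hcf(6, 16 % 6) = hcf(6, 4)
= hcf(4, 6 % 4) = hcf(4, 2)
= hcf(2, 4 % 2) = hcf(2, 0)
b == 0, return a = 2


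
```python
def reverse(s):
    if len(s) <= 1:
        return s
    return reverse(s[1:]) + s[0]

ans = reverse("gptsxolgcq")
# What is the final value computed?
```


reverse("gptsxolgcq")
= reverse("ptsxolgcq") + "g"
= reverse("tsxolgcq") + "p" + "g"
= reverse("sxolgcq") + "t" + "p" + "g"
= reverse("xolgcq") + "s" + "t" + "p" + "g"
= reverse("olgcq") + "x" + "s" + "t" + "p" + "g"
= reverse("lgcq") + "o" + "x" + "s" + "t" + "p" + "g"
= reverse("gcq") + "l" + "o" + "x" + "s" + "t" + "p" + "g"
= reverse("cq") + "g" + "l" + "o" + "x" + "s" + "t" + "p" + "g"
= reverse("q") + "c" + "g" + "l" + "o" + "x" + "s" + "t" + "p" + "g"
= "q" + "c" + "g" + "l" + "o" + "x" + "s" + "t" + "p" + "g"
= "qcgloxstpg"


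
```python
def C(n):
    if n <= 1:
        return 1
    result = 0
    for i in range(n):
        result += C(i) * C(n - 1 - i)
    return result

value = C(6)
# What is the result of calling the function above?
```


C(6)
= sum of C(i) * C(6-1-i) for i in 0..5
First compute sub-values bottom-up:
  C(0) = 1, C(1) = 1
  C(2) = 1*1 + 1*1 = 2
  C(3) = 1*2 + 1*1 + 2*1 = 5
  C(4) = 1*5 + 1*2 + 2*1 + 5*1 = 14
  C(5) = 1*14 + 1*5 + 2*2 + 5*1 + 14*1 = 42
Now C(6):
  C(0)*C(5) = 1*42 = 42
  C(1)*C(4) = 1*14 = 14
  C(2)*C(3) = 2*5 = 10
  C(3)*C(2) = 5*2 = 10
  C(4)*C(1) = 14*1 = 14
  C(5)*C(0) = 42*1 = 42
= 42 + 14 + 10 + 10 + 14 + 42
= 132


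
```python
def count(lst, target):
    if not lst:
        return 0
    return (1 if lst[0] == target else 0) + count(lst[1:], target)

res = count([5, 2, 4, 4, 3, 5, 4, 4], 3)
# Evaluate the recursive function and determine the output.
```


count([5, 2, 4, 4, 3, 5, 4, 4], 3)
lst[0]=5 != 3: 0 + count([2, 4, 4, 3, 5, 4, 4], 3)
lst[0]=2 != 3: 0 + count([4, 4, 3, 5, 4, 4], 3)
lst[0]=4 != 3: 0 + count([4, 3, 5, 4, 4], 3)
lst[0]=4 != 3: 0 + count([3, 5, 4, 4], 3)
lst[0]=3 == 3: 1 + count([5, 4, 4], 3)
lst[0]=5 != 3: 0 + count([4, 4], 3)
lst[0]=4 != 3: 0 + count([4], 3)
lst[0]=4 != 3: 0 + count([], 3)
= 1


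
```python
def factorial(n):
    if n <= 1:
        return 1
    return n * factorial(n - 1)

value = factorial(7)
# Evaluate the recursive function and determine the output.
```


factorial(7)
= 7 * factorial(6)
= 7 * 6 * factorial(5)
= 7 * 6 * 5 * factorial(4)
= 7 * 6 * 5 * 4 * factorial(3)
= 7 * 6 * 5 * 4 * 3 * factorial(2)
= 7 * 6 * 5 * 4 * 3 * 2 * factorial(1)
= 7 * 6 * 5 * 4 * 3 * 2 * 1
= 5040


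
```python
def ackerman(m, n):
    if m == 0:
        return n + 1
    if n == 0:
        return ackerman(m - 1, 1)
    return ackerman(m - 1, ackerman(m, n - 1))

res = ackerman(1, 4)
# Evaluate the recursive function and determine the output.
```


ackerman(1, 4)
= ackerman(0, ackerman(1, 3))
First compute ackerman(1, 3) = 5
= ackerman(0, 5)
= 6


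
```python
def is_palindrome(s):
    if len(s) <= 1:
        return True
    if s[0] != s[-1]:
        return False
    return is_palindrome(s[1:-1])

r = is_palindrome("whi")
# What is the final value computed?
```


is_palindrome("whi")
"whi": s[0]='w' != s[-1]='i' -> False
= False


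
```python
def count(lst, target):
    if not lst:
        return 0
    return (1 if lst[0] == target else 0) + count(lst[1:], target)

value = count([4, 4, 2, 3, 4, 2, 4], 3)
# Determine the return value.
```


count([4, 4, 2, 3, 4, 2, 4], 3)
lst[0]=4 != 3: 0 + count([4, 2, 3, 4, 2, 4], 3)
lst[0]=4 != 3: 0 + count([2, 3, 4, 2, 4], 3)
lst[0]=2 != 3: 0 + count([3, 4, 2, 4], 3)
lst[0]=3 == 3: 1 + count([4, 2, 4], 3)
lst[0]=4 != 3: 0 + count([2, 4], 3)
lst[0]=2 != 3: 0 + count([4], 3)
lst[0]=4 != 3: 0 + count([], 3)
= 1


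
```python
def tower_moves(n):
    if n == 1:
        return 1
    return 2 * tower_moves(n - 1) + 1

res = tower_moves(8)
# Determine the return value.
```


tower_moves(8)
= 2 * tower_moves(7) + 1
= 2 * (2 * tower_moves(6) + 1) + 1
= 2 * (2 * (2 * tower_moves(5) + 1) + 1) + 1
= 2 * (2 * (2 * (2 * tower_moves(4) + 1) + 1) + 1) + 1
= 2 * (2 * (2 * (2 * (2 * tower_moves(3) + 1) + 1) + 1) + 1) + 1
= 2 * (2 * (2 * (2 * (2 * (2 * tower_moves(2) + 1) + 1) + 1) + 1) + 1) + 1
= 2 * (2 * (2 * (2 * (2 * (2 * (2 * tower_moves(1) + 1) + 1) + 1) + 1) + 1) + 1) + 1
Now compute bottom-up:
tower_moves(1) = 1
tower_moves(2) = 2 * 1 + 1 = 3
tower_moves(3) = 2 * 3 + 1 = 7
tower_moves(4) = 2 * 7 + 1 = 15
tower_moves(5) = 2 * 15 + 1 = 31
tower_moves(6) = 2 * 31 + 1 = 63
tower_moves(7) = 2 * 63 + 1 = 127
tower_moves(8) = 2 * 127 + 1 = 255
= 255


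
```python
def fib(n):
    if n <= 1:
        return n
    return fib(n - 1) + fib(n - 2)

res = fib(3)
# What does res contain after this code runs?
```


fib(3)
= fib(2) + fib(1)
Computing bottom-up: fib(0)=0, fib(1)=1, fib(2)=1, fib(3)=2
= 2


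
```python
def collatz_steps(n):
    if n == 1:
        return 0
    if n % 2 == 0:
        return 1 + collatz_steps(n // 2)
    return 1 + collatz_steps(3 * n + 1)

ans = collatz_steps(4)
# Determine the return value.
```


collatz_steps(4)
4 is even -> collatz_steps(2)
2 is even -> collatz_steps(1)
Reached 1 after 2 steps
= 2


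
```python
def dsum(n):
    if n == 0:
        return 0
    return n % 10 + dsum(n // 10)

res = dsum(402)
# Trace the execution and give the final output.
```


dsum(402)
= 2 + dsum(40)
= 2 + 0 + dsum(4)
= 2 + 0 + 4 + dsum(0)
= 2 + 0 + 4 + 0
= 6


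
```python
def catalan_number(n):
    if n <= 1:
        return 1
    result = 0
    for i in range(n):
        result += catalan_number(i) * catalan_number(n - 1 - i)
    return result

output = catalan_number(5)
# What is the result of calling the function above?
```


catalan_number(5)
= sum of catalan_number(i) * catalan_number(5-1-i) for i in 0..4
First compute sub-values bottom-up:
  catalan_number(0) = 1, catalan_number(1) = 1
  catalan_number(2) = 1*1 + 1*1 = 2
  catalan_number(3) = 1*2 + 1*1 + 2*1 = 5
  catalan_number(4) = 1*5 + 1*2 + 2*1 + 5*1 = 14
Now catalan_number(5):
  catalan_number(0)*catalan_number(4) = 1*14 = 14
  catalan_number(1)*catalan_number(3) = 1*5 = 5
  catalan_number(2)*catalan_number(2) = 2*2 = 4
  catalan_number(3)*catalan_number(1) = 5*1 = 5
  catalan_number(4)*catalan_number(0) = 14*1 = 14
= 14 + 5 + 4 + 5 + 14
= 42


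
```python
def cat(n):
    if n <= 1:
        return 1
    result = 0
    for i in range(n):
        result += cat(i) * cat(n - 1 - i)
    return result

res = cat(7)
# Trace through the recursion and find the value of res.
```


cat(7)
= sum of cat(i) * cat(7-1-i) for i in 0..6
First compute sub-values bottom-up:
  cat(0) = 1, cat(1) = 1
  cat(2) = 1*1 + 1*1 = 2
  cat(3) = 1*2 + 1*1 + 2*1 = 5
  cat(4) = 1*5 + 1*2 + 2*1 + 5*1 = 14
  cat(5) = 1*14 + 1*5 + 2*2 + 5*1 + 14*1 = 42
  cat(6) = 1*42 + 1*14 + 2*5 + 5*2 + 14*1 + 42*1 = 132
Now cat(7):
  cat(0)*cat(6) = 1*132 = 132
  cat(1)*cat(5) = 1*42 = 42
  cat(2)*cat(4) = 2*14 = 28
  cat(3)*cat(3) = 5*5 = 25
  cat(4)*cat(2) = 14*2 = 28
  cat(5)*cat(1) = 42*1 = 42
  cat(6)*cat(0) = 132*1 = 132
= 132 + 42 + 28 + 25 + 28 + 42 + 132
= 429


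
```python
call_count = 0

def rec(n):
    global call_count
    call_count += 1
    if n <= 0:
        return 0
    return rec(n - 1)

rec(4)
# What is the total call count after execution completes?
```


rec(4) calls rec(3) calls ... calls rec(0)
Total calls: 4 + 1 (for base case) = 5


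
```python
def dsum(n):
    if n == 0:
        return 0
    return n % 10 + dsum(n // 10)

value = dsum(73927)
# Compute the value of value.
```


dsum(73927)
= 7 + dsum(7392)
= 7 + 2 + dsum(739)
= 7 + 2 + 9 + dsum(73)
= 7 + 2 + 9 + 3 + dsum(7)
= 7 + 2 + 9 + 3 + 7 + dsum(0)
= 7 + 2 + 9 + 3 + 7 + 0
= 28


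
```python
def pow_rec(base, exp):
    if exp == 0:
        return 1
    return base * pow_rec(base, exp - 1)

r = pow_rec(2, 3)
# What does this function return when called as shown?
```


pow_rec(2, 3)
= 2 * pow_rec(2, 2)
= 2 * 2 * pow_rec(2, 1)
= 2 * 2 * 2 * pow_rec(2, 0)
= 2 * 2 * 2 * 1
= 8


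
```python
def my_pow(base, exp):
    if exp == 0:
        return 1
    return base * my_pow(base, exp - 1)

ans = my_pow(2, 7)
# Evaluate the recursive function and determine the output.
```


my_pow(2, 7)
= 2 * my_pow(2, 6)
= 2 * 2 * my_pow(2, 5)
= 2 * 2 * 2 * my_pow(2, 4)
= 2 * 2 * 2 * 2 * my_pow(2, 3)
= 2 * 2 * 2 * 2 * 2 * my_pow(2, 2)
= 2 * 2 * 2 * 2 * 2 * 2 * my_pow(2, 1)
= 2 * 2 * 2 * 2 * 2 * 2 * 2 * my_pow(2, 0)
= 2 * 2 * 2 * 2 * 2 * 2 * 2 * 1
= 128


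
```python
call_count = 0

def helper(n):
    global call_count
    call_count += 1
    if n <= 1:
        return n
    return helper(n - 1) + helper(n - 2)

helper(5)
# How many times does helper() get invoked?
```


helper(5) calls helper(4) and helper(3); each non-base call branches into two more.
Let C(k) = total number of calls made by helper(k), including the call to helper(k) itself.
Base cases: C(0) = 1, C(1) = 1
Recurrence: C(k) = 1 + C(k-1) + C(k-2)
  C(2) = 1 + C(1) + C(0) = 1 + 1 + 1 = 3
  C(3) = 1 + C(2) + C(1) = 1 + 3 + 1 = 5
  C(4) = 1 + C(3) + C(2) = 1 + 5 + 3 = 9
  C(5) = 1 + C(4) + C(3) = 1 + 9 + 5 = 15
Total calls = C(5) = 15


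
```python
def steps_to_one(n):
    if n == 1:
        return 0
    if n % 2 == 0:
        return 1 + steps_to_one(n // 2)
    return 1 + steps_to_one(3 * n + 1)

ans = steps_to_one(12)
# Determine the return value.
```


steps_to_one(12)
12 is even -> steps_to_one(6)
6 is even -> steps_to_one(3)
3 is odd -> 3*3+1 = 10 -> steps_to_one(10)
10 is even -> steps_to_one(5)
5 is odd -> 3*5+1 = 16 -> steps_to_one(16)
16 is even -> steps_to_one(8)
8 is even -> steps_to_one(4)
4 is even -> steps_to_one(2)
2 is even -> steps_to_one(1)
Reached 1 after 9 steps
= 9


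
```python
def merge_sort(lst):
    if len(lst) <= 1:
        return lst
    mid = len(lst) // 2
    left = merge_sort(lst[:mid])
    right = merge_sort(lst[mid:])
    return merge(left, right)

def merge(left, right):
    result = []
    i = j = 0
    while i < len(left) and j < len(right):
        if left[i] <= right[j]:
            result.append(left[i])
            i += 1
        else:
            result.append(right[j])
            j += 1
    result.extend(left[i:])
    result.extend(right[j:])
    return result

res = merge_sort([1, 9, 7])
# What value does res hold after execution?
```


merge_sort([1, 9, 7])
Split into [1] and [9, 7]
Left sorted: [1]
Right sorted: [7, 9]
Merge [1] and [7, 9]
= [1, 7, 9]


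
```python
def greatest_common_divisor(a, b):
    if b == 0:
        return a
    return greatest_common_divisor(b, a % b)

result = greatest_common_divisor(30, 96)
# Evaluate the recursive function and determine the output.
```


greatest_common_divisor(30, 96)
= greatest_common_divisor(96, 30 % 96) = greatest_common_divisor(96, 30)
= greatest_common_divisor(30, 96 % 30) = greatest_common_divisor(30, 6)
= greatest_common_divisor(6, 30 % 6) = greatest_common_divisor(6, 0)
b == 0, return a = 6


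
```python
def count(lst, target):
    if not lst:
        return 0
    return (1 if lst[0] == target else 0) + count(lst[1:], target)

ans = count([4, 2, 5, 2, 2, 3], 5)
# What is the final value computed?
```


count([4, 2, 5, 2, 2, 3], 5)
lst[0]=4 != 5: 0 + count([2, 5, 2, 2, 3], 5)
lst[0]=2 != 5: 0 + count([5, 2, 2, 3], 5)
lst[0]=5 == 5: 1 + count([2, 2, 3], 5)
lst[0]=2 != 5: 0 + count([2, 3], 5)
lst[0]=2 != 5: 0 + count([3], 5)
lst[0]=3 != 5: 0 + count([], 5)
= 1


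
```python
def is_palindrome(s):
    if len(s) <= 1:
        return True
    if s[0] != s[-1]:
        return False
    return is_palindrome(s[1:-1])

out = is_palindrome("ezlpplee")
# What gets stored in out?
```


is_palindrome("ezlpplee")
"ezlpplee": s[0]='e' == s[-1]='e' -> is_palindrome("zlpple")
"zlpple": s[0]='z' != s[-1]='e' -> False
= False


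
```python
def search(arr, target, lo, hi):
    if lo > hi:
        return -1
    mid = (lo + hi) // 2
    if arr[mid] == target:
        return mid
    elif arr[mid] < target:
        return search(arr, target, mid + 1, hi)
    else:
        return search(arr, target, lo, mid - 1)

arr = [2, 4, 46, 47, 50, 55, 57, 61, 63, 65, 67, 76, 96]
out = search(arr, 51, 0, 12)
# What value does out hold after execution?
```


search(arr, 51, 0, 12)
lo=0, hi=12, mid=6, arr[mid]=57
57 > 51, search left half
lo=0, hi=5, mid=2, arr[mid]=46
46 < 51, search right half
lo=3, hi=5, mid=4, arr[mid]=50
50 < 51, search right half
lo=5, hi=5, mid=5, arr[mid]=55
55 > 51, search left half
lo > hi, target not found, return -1
= -1


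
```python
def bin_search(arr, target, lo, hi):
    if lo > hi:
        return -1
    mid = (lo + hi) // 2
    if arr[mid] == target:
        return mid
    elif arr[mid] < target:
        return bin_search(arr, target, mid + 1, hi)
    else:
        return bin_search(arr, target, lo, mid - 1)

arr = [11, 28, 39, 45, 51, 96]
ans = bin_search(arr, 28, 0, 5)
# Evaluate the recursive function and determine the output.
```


bin_search(arr, 28, 0, 5)
lo=0, hi=5, mid=2, arr[mid]=39
39 > 28, search left half
lo=0, hi=1, mid=0, arr[mid]=11
11 < 28, search right half
lo=1, hi=1, mid=1, arr[mid]=28
arr[1] == 28, found at index 1
= 1


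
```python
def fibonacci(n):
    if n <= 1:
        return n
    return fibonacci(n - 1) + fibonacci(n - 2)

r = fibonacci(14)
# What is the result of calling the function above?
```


fibonacci(14)
= fibonacci(13) + fibonacci(12)
= (fibonacci(12) + fibonacci(11)) + fibonacci(12)
Computing bottom-up: fibonacci(0)=0, fibonacci(1)=1, fibonacci(2)=1, fibonacci(3)=2, fibonacci(4)=3, fibonacci(5)=5, fibonacci(6)=8, fibonacci(7)=13, fibonacci(8)=21, fibonacci(9)=34, fibonacci(10)=55, fibonacci(11)=89, fibonacci(12)=144, fibonacci(13)=233, fibonacci(14)=377
= 377


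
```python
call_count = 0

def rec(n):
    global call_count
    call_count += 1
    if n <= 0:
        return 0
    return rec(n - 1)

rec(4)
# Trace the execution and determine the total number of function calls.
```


rec(4) calls rec(3) calls ... calls rec(0)
Total calls: 4 + 1 (for base case) = 5


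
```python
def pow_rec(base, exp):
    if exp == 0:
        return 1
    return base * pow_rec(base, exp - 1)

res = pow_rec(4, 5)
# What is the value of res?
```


pow_rec(4, 5)
= 4 * pow_rec(4, 4)
= 4 * 4 * pow_rec(4, 3)
= 4 * 4 * 4 * pow_rec(4, 2)
= 4 * 4 * 4 * 4 * pow_rec(4, 1)
= 4 * 4 * 4 * 4 * 4 * pow_rec(4, 0)
= 4 * 4 * 4 * 4 * 4 * 1
= 1024


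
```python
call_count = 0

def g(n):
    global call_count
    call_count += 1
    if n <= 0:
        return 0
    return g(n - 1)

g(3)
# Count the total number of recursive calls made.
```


g(3) calls g(2) calls ... calls g(0)
Total calls: 3 + 1 (for base case) = 4


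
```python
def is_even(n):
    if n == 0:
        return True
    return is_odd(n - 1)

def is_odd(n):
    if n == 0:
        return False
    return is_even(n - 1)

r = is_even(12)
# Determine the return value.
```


is_even(12)
= is_odd(11)
= is_even(10)
= is_odd(9)
= is_even(8)
= is_odd(7)
= is_even(6)
= is_odd(5)
= is_even(4)
= is_odd(3)
= is_even(2)
= is_odd(1)
= is_even(0)
n == 0: return True
= True


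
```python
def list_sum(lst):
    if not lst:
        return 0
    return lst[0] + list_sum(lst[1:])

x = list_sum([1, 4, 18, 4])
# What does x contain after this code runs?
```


list_sum([1, 4, 18, 4])
= 1 + list_sum([4, 18, 4])
= 1 + 4 + list_sum([18, 4])
= 1 + 4 + 18 + list_sum([4])
= 1 + 4 + 18 + 4 + list_sum([])
= 1 + 4 + 18 + 4 + 0
= 27


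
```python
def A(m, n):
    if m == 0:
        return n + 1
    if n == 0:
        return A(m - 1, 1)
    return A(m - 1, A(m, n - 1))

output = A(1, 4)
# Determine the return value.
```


A(1, 4)
= A(0, A(1, 3))
First compute A(1, 3) = 5
= A(0, 5)
= 6


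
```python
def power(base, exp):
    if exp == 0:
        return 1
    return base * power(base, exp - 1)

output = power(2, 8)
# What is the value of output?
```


power(2, 8)
= 2 * power(2, 7)
= 2 * 2 * power(2, 6)
= 2 * 2 * 2 * power(2, 5)
= 2 * 2 * 2 * 2 * power(2, 4)
= 2 * 2 * 2 * 2 * 2 * power(2, 3)
= 2 * 2 * 2 * 2 * 2 * 2 * power(2, 2)
= 2 * 2 * 2 * 2 * 2 * 2 * 2 * power(2, 1)
= 2 * 2 * 2 * 2 * 2 * 2 * 2 * 2 * power(2, 0)
= 2 * 2 * 2 * 2 * 2 * 2 * 2 * 2 * 1
= 256


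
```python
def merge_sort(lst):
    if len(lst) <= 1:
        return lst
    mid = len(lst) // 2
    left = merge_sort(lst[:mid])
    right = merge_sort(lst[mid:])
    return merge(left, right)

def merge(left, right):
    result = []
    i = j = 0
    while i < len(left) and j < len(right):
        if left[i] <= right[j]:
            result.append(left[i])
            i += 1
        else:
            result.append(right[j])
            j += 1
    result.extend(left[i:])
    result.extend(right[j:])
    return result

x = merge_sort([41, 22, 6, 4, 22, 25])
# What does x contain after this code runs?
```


merge_sort([41, 22, 6, 4, 22, 25])
Split into [41, 22, 6] and [4, 22, 25]
Left sorted: [6, 22, 41]
Right sorted: [4, 22, 25]
Merge [6, 22, 41] and [4, 22, 25]
= [4, 6, 22, 22, 25, 41]


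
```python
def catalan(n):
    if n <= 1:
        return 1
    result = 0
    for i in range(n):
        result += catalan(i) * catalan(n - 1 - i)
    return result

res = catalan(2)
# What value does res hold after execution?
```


catalan(2)
= sum of catalan(i) * catalan(2-1-i) for i in 0..1
  catalan(0)*catalan(1) = 1*1 = 1
  catalan(1)*catalan(0) = 1*1 = 1
= 1 + 1
= 2


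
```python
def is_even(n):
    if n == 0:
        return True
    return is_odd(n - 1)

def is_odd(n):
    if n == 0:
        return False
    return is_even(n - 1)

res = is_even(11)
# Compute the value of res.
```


is_even(11)
= is_odd(10)
= is_even(9)
= is_odd(8)
= is_even(7)
= is_odd(6)
= is_even(5)
= is_odd(4)
= is_even(3)
= is_odd(2)
= is_even(1)
= is_odd(0)
n == 0: return False
= False


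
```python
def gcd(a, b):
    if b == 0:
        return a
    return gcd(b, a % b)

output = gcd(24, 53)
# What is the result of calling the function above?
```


gcd(24, 53)
= gcd(53, 24 % 53) = gcd(53, 24)
= gcd(24, 53 % 24) = gcd(24, 5)
= gcd(5, 24 % 5) = gcd(5, 4)
= gcd(4, 5 % 4) = gcd(4, 1)
= gcd(1, 4 % 1) = gcd(1, 0)
b == 0, return a = 1


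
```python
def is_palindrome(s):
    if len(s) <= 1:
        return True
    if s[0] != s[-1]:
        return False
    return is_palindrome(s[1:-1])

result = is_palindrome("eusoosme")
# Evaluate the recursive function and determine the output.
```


is_palindrome("eusoosme")
"eusoosme": s[0]='e' == s[-1]='e' -> is_palindrome("usoosm")
"usoosm": s[0]='u' != s[-1]='m' -> False
= False


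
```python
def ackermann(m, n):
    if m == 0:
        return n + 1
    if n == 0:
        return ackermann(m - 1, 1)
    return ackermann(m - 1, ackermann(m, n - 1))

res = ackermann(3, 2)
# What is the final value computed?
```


ackermann(3, 2)
= ackermann(2, ackermann(3, 1))
First compute ackermann(3, 1) = 13
= ackermann(2, 13)
= 29


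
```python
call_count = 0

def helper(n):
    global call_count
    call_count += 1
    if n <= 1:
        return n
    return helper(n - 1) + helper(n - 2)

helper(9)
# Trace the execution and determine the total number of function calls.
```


helper(9) calls helper(8) and helper(7); each non-base call branches into two more.
Let C(k) = total number of calls made by helper(k), including the call to helper(k) itself.
Base cases: C(0) = 1, C(1) = 1
Recurrence: C(k) = 1 + C(k-1) + C(k-2)
  C(2) = 1 + C(1) + C(0) = 1 + 1 + 1 = 3
  C(3) = 1 + C(2) + C(1) = 1 + 3 + 1 = 5
  C(4) = 1 + C(3) + C(2) = 1 + 5 + 3 = 9
  C(5) = 1 + C(4) + C(3) = 1 + 9 + 5 = 15
  C(6) = 1 + C(5) + C(4) = 1 + 15 + 9 = 25
  C(7) = 1 + C(6) + C(5) = 1 + 25 + 15 = 41
  C(8) = 1 + C(7) + C(6) = 1 + 41 + 25 = 67
  C(9) = 1 + C(8) + C(7) = 1 + 67 + 41 = 109
Total calls = C(9) = 109


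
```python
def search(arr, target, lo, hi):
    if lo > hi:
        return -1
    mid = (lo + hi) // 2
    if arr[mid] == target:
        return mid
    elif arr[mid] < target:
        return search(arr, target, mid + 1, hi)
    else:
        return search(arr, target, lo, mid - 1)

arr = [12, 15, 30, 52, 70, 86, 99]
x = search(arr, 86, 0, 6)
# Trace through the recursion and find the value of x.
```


search(arr, 86, 0, 6)
lo=0, hi=6, mid=3, arr[mid]=52
52 < 86, search right half
lo=4, hi=6, mid=5, arr[mid]=86
arr[5] == 86, found at index 5
= 5


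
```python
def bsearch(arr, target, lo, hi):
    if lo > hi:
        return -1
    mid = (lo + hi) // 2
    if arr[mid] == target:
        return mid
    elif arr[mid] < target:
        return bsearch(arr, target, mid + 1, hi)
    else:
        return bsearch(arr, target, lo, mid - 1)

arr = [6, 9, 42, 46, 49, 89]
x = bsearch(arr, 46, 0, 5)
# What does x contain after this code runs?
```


bsearch(arr, 46, 0, 5)
lo=0, hi=5, mid=2, arr[mid]=42
42 < 46, search right half
lo=3, hi=5, mid=4, arr[mid]=49
49 > 46, search left half
lo=3, hi=3, mid=3, arr[mid]=46
arr[3] == 46, found at index 3
= 3


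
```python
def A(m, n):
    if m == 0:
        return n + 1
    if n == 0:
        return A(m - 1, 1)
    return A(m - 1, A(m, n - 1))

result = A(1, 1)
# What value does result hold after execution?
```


A(1, 1)
= A(0, A(1, 0))
First compute A(1, 0) = 2
= A(0, 2)
= 3


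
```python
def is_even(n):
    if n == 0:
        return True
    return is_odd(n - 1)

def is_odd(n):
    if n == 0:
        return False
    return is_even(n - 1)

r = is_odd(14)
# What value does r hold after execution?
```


is_odd(14)
= is_even(13)
= is_odd(12)
= is_even(11)
= is_odd(10)
= is_even(9)
= is_odd(8)
= is_even(7)
= is_odd(6)
= is_even(5)
= is_odd(4)
= is_even(3)
= is_odd(2)
= is_even(1)
= is_odd(0)
n == 0: return False
= False


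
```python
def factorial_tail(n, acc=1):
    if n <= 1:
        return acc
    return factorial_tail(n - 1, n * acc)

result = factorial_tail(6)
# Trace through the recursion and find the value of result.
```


factorial_tail(6, 1)
= factorial_tail(5, 6 * 1) = factorial_tail(5, 6)
= factorial_tail(4, 5 * 6) = factorial_tail(4, 30)
= factorial_tail(3, 4 * 30) = factorial_tail(3, 120)
= factorial_tail(2, 3 * 120) = factorial_tail(2, 360)
= factorial_tail(1, 2 * 360) = factorial_tail(1, 720)
n <= 1, return acc = 720


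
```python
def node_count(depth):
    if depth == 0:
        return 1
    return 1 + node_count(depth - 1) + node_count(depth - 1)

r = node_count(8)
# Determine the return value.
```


node_count(8)
= 1 + node_count(7) + node_count(7)
= 1 + 2 * node_count(7)
node_count(k) = 2^(k+1) - 1
node_count(0) = 1
node_count(1) = 3
node_count(2) = 7
node_count(3) = 15
node_count(4) = 31
node_count(8) = 2^9 - 1 = 511


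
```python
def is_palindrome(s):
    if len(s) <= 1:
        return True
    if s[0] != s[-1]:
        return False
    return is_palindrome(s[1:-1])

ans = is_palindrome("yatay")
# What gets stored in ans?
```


is_palindrome("yatay")
"yatay": s[0]='y' == s[-1]='y' -> is_palindrome("ata")
"ata": s[0]='a' == s[-1]='a' -> is_palindrome("t")
"t": len <= 1 -> True
= True


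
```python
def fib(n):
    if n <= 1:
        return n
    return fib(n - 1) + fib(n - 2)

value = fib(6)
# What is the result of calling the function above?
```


fib(6)
= fib(5) + fib(4)
= (fib(4) + fib(3)) + fib(4)
Computing bottom-up: fib(0)=0, fib(1)=1, fib(2)=1, fib(3)=2, fib(4)=3, fib(5)=5, fib(6)=8
= 8


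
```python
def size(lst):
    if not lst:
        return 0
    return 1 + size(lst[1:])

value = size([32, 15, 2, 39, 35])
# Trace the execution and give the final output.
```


size([32, 15, 2, 39, 35])
= 1 + size([15, 2, 39, 35])
= 1 + 1 + size([2, 39, 35])
= 1 + 1 + 1 + size([39, 35])
= 1 + 1 + 1 + 1 + size([35])
= 1 + 1 + 1 + 1 + 1 + size([])
= 1 + 1 + 1 + 1 + 1 + 0
= 5


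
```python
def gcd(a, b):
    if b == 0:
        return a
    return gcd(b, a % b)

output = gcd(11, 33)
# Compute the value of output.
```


gcd(11, 33)
= gcd(33, 11 % 33) = gcd(33, 11)
= gcd(11, 33 % 11) = gcd(11, 0)
b == 0, return a = 11


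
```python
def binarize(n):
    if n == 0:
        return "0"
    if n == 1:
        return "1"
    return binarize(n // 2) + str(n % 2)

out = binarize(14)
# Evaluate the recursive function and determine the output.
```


binarize(14)
= binarize(7) + "0"
= binarize(3) + "1" + "0"
= binarize(1) + "1" + "1" + "0"
= "1" + "1" + "1" + "0"
= "1110"


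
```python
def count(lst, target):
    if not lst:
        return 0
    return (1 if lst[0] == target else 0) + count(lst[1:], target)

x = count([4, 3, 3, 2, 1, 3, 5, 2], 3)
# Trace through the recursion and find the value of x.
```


count([4, 3, 3, 2, 1, 3, 5, 2], 3)
lst[0]=4 != 3: 0 + count([3, 3, 2, 1, 3, 5, 2], 3)
lst[0]=3 == 3: 1 + count([3, 2, 1, 3, 5, 2], 3)
lst[0]=3 == 3: 1 + count([2, 1, 3, 5, 2], 3)
lst[0]=2 != 3: 0 + count([1, 3, 5, 2], 3)
lst[0]=1 != 3: 0 + count([3, 5, 2], 3)
lst[0]=3 == 3: 1 + count([5, 2], 3)
lst[0]=5 != 3: 0 + count([2], 3)
lst[0]=2 != 3: 0 + count([], 3)
= 3


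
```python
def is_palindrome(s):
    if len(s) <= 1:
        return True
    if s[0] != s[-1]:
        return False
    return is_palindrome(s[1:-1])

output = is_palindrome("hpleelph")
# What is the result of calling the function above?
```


is_palindrome("hpleelph")
"hpleelph": s[0]='h' == s[-1]='h' -> is_palindrome("pleelp")
"pleelp": s[0]='p' == s[-1]='p' -> is_palindrome("leel")
"leel": s[0]='l' == s[-1]='l' -> is_palindrome("ee")
"ee": s[0]='e' == s[-1]='e' -> is_palindrome("")
"": len <= 1 -> True
= True


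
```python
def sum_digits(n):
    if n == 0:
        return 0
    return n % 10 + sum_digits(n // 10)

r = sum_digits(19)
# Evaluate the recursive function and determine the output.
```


sum_digits(19)
= 9 + sum_digits(1)
= 9 + 1 + sum_digits(0)
= 9 + 1 + 0
= 10


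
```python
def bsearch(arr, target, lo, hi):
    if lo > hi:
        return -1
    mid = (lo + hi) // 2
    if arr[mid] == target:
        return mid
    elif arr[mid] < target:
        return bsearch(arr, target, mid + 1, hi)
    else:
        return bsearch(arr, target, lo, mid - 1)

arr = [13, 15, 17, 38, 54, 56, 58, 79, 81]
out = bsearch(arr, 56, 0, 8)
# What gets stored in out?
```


bsearch(arr, 56, 0, 8)
lo=0, hi=8, mid=4, arr[mid]=54
54 < 56, search right half
lo=5, hi=8, mid=6, arr[mid]=58
58 > 56, search left half
lo=5, hi=5, mid=5, arr[mid]=56
arr[5] == 56, found at index 5
= 5


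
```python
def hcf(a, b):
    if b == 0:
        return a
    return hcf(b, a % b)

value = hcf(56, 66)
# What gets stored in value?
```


hcf(56, 66)
= hcf(66, 56 % 66) = hcf(66, 56)
= hcf(56, 66 % 56) = hcf(56, 10)
= hcf(10, 56 % 10) = hcf(10, 6)
= hcf(6, 10 % 6) = hcf(6, 4)
= hcf(4, 6 % 4) = hcf(4, 2)
= hcf(2, 4 % 2) = hcf(2, 0)
b == 0, return a = 2


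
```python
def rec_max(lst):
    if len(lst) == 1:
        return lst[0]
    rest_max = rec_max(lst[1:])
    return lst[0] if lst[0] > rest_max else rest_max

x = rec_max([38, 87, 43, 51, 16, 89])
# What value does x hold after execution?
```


rec_max([38, 87, 43, 51, 16, 89])
= compare 38 with rec_max([87, 43, 51, 16, 89])
= compare 87 with rec_max([43, 51, 16, 89])
= compare 43 with rec_max([51, 16, 89])
= compare 51 with rec_max([16, 89])
= compare 16 with rec_max([89])
Base: rec_max([89]) = 89
compare 16 with 89: max = 89
compare 51 with 89: max = 89
compare 43 with 89: max = 89
compare 87 with 89: max = 89
compare 38 with 89: max = 89
= 89


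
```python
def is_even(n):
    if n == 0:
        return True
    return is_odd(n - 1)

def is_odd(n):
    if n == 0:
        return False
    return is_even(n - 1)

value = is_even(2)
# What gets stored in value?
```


is_even(2)
= is_odd(1)
= is_even(0)
n == 0: return True
= True


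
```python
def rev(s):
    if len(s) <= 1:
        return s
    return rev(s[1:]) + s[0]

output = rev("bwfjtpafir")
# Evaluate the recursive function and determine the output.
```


rev("bwfjtpafir")
= rev("wfjtpafir") + "b"
= rev("fjtpafir") + "w" + "b"
= rev("jtpafir") + "f" + "w" + "b"
= rev("tpafir") + "j" + "f" + "w" + "b"
= rev("pafir") + "t" + "j" + "f" + "w" + "b"
= rev("afir") + "p" + "t" + "j" + "f" + "w" + "b"
= rev("fir") + "a" + "p" + "t" + "j" + "f" + "w" + "b"
= rev("ir") + "f" + "a" + "p" + "t" + "j" + "f" + "w" + "b"
= rev("r") + "i" + "f" + "a" + "p" + "t" + "j" + "f" + "w" + "b"
= "r" + "i" + "f" + "a" + "p" + "t" + "j" + "f" + "w" + "b"
= "rifaptjfwb"


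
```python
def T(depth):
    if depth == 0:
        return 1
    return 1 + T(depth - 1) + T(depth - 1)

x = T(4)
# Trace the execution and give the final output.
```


T(4)
= 1 + T(3) + T(3)
= 1 + 2 * T(3)
T(k) = 2^(k+1) - 1
T(0) = 1
T(1) = 3
T(2) = 7
T(3) = 15
T(4) = 31
T(4) = 2^5 - 1 = 31


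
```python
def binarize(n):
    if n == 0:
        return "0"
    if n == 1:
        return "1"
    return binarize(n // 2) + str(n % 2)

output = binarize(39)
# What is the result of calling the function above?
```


binarize(39)
= binarize(19) + "1"
= binarize(9) + "1" + "1"
= binarize(4) + "1" + "1" + "1"
= binarize(2) + "0" + "1" + "1" + "1"
= binarize(1) + "0" + "0" + "1" + "1" + "1"
= "1" + "0" + "0" + "1" + "1" + "1"
= "100111"
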